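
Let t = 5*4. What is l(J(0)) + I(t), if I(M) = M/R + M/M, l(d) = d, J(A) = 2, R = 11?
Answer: 53/11 ≈ 4.8182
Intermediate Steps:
t = 20
I(M) = 1 + M/11 (I(M) = M/11 + M/M = M*(1/11) + 1 = M/11 + 1 = 1 + M/11)
l(J(0)) + I(t) = 2 + (1 + (1/11)*20) = 2 + (1 + 20/11) = 2 + 31/11 = 53/11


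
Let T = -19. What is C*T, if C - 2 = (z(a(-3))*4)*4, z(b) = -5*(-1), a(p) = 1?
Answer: -1558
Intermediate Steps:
z(b) = 5
C = 82 (C = 2 + (5*4)*4 = 2 + 20*4 = 2 + 80 = 82)
C*T = 82*(-19) = -1558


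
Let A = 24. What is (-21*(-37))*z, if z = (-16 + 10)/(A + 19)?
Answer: -4662/43 ≈ -108.42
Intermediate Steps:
z = -6/43 (z = (-16 + 10)/(24 + 19) = -6/43 ≈ -0.13953)
(-21*(-37))*z = -21*(-37)*(-6/43) = 777*(-6/43) = -4662/43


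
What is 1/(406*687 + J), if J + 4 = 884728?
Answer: 1/1163646 ≈ 8.5937e-7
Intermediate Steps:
J = 884724 (J = -4 + 884728 = 884724)
1/(406*687 + J) = 1/(406*687 + 884724) = 1/(278922 + 884724) = 1/1163646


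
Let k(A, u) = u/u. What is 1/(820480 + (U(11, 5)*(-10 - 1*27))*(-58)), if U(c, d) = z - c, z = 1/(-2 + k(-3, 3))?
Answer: 1/794728 ≈ 1.2583e-6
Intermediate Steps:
k(A, u) = 1
z = -1 (z = 1/(-2 + 1) = 1/(-1) = -1)
U(c, d) = -1 - c
1/(820480 + (U(11, 5)*(-10 - 1*27))*(-58)) = 1/(820480 + ((-1 - 1*11)*(-10 - 1*27))*(-58)) = 1/(820480 + ((-1 - 11)*(-10 - 27))*(-58)) = 1/(820480 - 12*(-37)*(-58)) = 1/(820480 + 444*(-58)) = 1/(820480 - 25752) = 1/794728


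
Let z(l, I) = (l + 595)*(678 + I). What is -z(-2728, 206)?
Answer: 1885572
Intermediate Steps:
z(l, I) = (595 + l)*(678 + I)
-z(-2728, 206) = -(403410 + 595*206 + 678*(-2728) + 206*(-2728)) = -(403410 + 122570 - 1849584 - 561968) = -1*(-1885572) = 1885572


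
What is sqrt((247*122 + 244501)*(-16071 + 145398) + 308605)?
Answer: 5*sqrt(1420721170) ≈ 1.8846e+5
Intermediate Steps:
sqrt((247*122 + 244501)*(-16071 + 145398) + 308605) = sqrt((30134 + 244501)*129327 + 308605) = sqrt(274635*129327 + 308605) = sqrt(35517720645 + 308605) = sqrt(35518029250) = 5*sqrt(1420721170)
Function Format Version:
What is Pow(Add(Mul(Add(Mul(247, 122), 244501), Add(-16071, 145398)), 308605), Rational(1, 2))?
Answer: Mul(5, Pow(1420721170, Rational(1, 2))) ≈ 1.8846e+5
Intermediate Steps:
Pow(Add(Mul(Add(Mul(247, 122), 244501), Add(-16071, 145398)), 308605), Rational(1, 2)) = Pow(Add(Mul(Add(30134, 244501), 129327), 308605), Rational(1, 2)) = Pow(Add(Mul(274635, 129327), 308605), Rational(1, 2)) = Pow(Add(35517720645, 308605), Rational(1, 2)) = Pow(35518029250, Rational(1, 2)) = Mul(5, Pow(1420721170, Rational(1, 2)))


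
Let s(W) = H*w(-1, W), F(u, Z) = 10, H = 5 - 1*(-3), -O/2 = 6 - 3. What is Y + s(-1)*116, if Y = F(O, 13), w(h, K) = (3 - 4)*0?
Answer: 10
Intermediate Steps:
O = -6 (O = -2*(6 - 3) = -2*3 = -6)
H = 8 (H = 5 + 3 = 8)
w(h, K) = 0 (w(h, K) = -1*0 = 0)
Y = 10
s(W) = 0 (s(W) = 8*0 = 0)
Y + s(-1)*116 = 10 + 0*116 = 10 + 0 = 10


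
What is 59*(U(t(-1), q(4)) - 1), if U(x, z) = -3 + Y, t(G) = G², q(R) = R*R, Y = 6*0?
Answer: -236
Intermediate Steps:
Y = 0
q(R) = R²
U(x, z) = -3 (U(x, z) = -3 + 0 = -3)
59*(U(t(-1), q(4)) - 1) = 59*(-3 - 1) = 59*(-4) = -236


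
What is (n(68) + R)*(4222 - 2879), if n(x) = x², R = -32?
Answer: 6167056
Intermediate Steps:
(n(68) + R)*(4222 - 2879) = (68² - 32)*(4222 - 2879) = (4624 - 32)*1343 = 4592*1343 = 6167056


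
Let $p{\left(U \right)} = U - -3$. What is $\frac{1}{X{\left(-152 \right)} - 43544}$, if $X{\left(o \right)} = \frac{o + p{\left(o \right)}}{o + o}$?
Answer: $- \frac{304}{13237075} \approx -2.2966 \cdot 10^{-5}$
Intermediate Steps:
$p{\left(U \right)} = 3 + U$ ($p{\left(U \right)} = U + 3 = 3 + U$)
$X{\left(o \right)} = \frac{3 + 2 o}{2 o}$ ($X{\left(o \right)} = \frac{o + \left(3 + o\right)}{o + o} = \frac{3 + 2 o}{2 o}$)
$\frac{1}{X{\left(-152 \right)} - 43544} = \frac{1}{\frac{\frac{3}{2} - 152}{-152} - 43544} = \frac{1}{\left(- \frac{1}{152}\right) \left(- \frac{301}{2}\right) - 43544} = \frac{1}{\frac{301}{304} - 43544} = \frac{1}{- \frac{13237075}{304}} = - \frac{304}{13237075}$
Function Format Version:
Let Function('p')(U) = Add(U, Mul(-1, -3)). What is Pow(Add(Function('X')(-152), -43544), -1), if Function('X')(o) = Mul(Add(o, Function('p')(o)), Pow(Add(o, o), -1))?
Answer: Rational(-304, 13237075) ≈ -2.2966e-5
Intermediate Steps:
Function('p')(U) = Add(3, U) (Function('p')(U) = Add(U, 3) = Add(3, U))
Function('X')(o) = Mul(Rational(1, 2), Pow(o, -1), Add(3, Mul(2, o))) (Function('X')(o) = Mul(Add(o, Add(3, o)), Pow(Add(o, o), -1)) = Mul(Add(3, Mul(2, o)), Pow(Mul(2, o), -1)) = Mul(Add(3, Mul(2, o)), Mul(Rational(1, 2), Pow(o, -1))) = Mul(Rational(1, 2), Pow(o, -1), Add(3, Mul(2, o))))
Pow(Add(Function('X')(-152), -43544), -1) = Pow(Add(Mul(Pow(-152, -1), Add(Rational(3, 2), -152)), -43544), -1) = Pow(Add(Mul(Rational(-1, 152), Rational(-301, 2)), -43544), -1) = Pow(Add(Rational(301, 304), -43544), -1) = Pow(Rational(-13237075, 304), -1) = Rational(-304, 13237075)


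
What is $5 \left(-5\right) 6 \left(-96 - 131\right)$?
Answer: $34050$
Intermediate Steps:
$5 \left(-5\right) 6 \left(-96 - 131\right) = \left(-25\right) 6 \left(-227\right) = \left(-150\right) \left(-227\right) = 34050$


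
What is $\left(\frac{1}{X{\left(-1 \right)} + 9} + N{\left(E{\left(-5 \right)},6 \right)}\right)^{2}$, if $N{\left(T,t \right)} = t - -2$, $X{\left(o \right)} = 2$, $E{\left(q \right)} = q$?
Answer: $\frac{7921}{121} \approx 65.463$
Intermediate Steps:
$N{\left(T,t \right)} = 2 + t$ ($N{\left(T,t \right)} = t + 2 = 2 + t$)
$\left(\frac{1}{X{\left(-1 \right)} + 9} + N{\left(E{\left(-5 \right)},6 \right)}\right)^{2} = \left(\frac{1}{2 + 9} + \left(2 + 6\right)\right)^{2} = \left(\frac{1}{11} + 8\right)^{2} = \left(\frac{89}{11}\right)^{2} = \frac{7921}{121}$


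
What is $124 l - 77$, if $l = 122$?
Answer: $15051$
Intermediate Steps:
$124 l - 77 = 124 \cdot 122 - 77 = 15128 - 77 = 15051$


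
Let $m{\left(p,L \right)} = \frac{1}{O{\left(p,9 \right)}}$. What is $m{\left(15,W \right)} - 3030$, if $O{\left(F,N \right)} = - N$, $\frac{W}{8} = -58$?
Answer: $- \frac{27271}{9} \approx -3030.1$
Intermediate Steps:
$W = -464$ ($W = 8 \left(-58\right) = -464$)
$m{\left(p,L \right)} = - \frac{1}{9}$ ($m{\left(p,L \right)} = \frac{1}{\left(-1\right) 9} = \frac{1}{-9} = - \frac{1}{9}$)
$m{\left(15,W \right)} - 3030 = - \frac{1}{9} - 3030 = - \frac{27271}{9}$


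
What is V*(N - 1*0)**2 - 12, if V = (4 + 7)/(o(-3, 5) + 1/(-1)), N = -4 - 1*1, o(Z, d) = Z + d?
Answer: 263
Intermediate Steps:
N = -5 (N = -4 - 1 = -5)
V = 11 (V = (4 + 7)/((-3 + 5) + 1/(-1)) = 11/(2 - 1) = 11/1 = 11*1 = 11)
V*(N - 1*0)**2 - 12 = 11*(-5 - 1*0)**2 - 12 = 11*(-5 + 0)**2 - 12 = 11*(-5)**2 - 12 = 11*25 - 12 = 275 - 12 = 263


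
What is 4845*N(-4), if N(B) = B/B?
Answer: 4845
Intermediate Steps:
N(B) = 1
4845*N(-4) = 4845*1 = 4845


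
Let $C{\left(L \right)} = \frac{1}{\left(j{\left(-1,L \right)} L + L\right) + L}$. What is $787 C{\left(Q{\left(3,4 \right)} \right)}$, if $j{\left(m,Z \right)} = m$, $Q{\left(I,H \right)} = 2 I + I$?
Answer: $\frac{787}{9} \approx 87.444$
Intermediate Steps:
$Q{\left(I,H \right)} = 3 I$
$C{\left(L \right)} = \frac{1}{L}$ ($C{\left(L \right)} = \frac{1}{\left(- L + L\right) + L} = \frac{1}{0 + L} = \frac{1}{L}$)
$787 C{\left(Q{\left(3,4 \right)} \right)} = \frac{787}{3 \cdot 3} = \frac{787}{9}$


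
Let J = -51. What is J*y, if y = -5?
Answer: 255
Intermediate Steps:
J*y = -51*(-5) = 255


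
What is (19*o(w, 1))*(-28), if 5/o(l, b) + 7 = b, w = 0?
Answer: 1330/3 ≈ 443.33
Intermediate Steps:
o(l, b) = 5/(-7 + b)
(19*o(w, 1))*(-28) = (19*(5/(-7 + 1)))*(-28) = (19*(5/(-6)))*(-28) = (19*(5*(-1/6)))*(-28) = (19*(-5/6))*(-28) = -95/6*(-28) = 1330/3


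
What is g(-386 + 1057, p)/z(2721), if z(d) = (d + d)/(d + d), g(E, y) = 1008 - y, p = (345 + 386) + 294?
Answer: -17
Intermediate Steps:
p = 1025 (p = 731 + 294 = 1025)
z(d) = 1 (z(d) = (2*d)/((2*d)) = (2*d)*(1/(2*d)) = 1)
g(-386 + 1057, p)/z(2721) = (1008 - 1*1025)/1 = (1008 - 1025)*1 = -17*1 = -17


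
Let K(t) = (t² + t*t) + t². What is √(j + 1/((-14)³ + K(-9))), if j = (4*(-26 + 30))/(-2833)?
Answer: 207*I*√7085333/7085333 ≈ 0.077766*I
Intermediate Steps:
K(t) = 3*t² (K(t) = (t² + t²) + t² = 2*t² + t² = 3*t²)
j = -16/2833 (j = (4*4)*(-1/2833) = 16*(-1/2833) = -16/2833 ≈ -0.0056477)
√(j + 1/((-14)³ + K(-9))) = √(-16/2833 + 1/((-14)³ + 3*(-9)²)) = √(-16/2833 + 1/(-2744 + 3*81)) = √(-16/2833 + 1/(-2744 + 243)) = √(-16/2833 + 1/(-2501)) = √(-16/2833 - 1/2501) = √(-42849/7085333) = 207*I*√7085333/7085333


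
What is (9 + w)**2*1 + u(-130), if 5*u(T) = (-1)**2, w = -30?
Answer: 2206/5 ≈ 441.20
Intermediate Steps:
u(T) = 1/5 (u(T) = (1/5)*(-1)**2 = (1/5)*1 = 1/5)
(9 + w)**2*1 + u(-130) = (9 - 30)**2*1 + 1/5 = (-21)**2*1 + 1/5 = 441*1 + 1/5 = 441 + 1/5 = 2206/5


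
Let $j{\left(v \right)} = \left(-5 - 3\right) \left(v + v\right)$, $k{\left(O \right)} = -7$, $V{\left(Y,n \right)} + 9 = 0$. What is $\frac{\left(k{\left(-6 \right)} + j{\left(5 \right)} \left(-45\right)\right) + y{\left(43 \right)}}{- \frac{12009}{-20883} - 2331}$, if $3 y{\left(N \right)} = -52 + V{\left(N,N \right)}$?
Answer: $- \frac{37303999}{24333132} \approx -1.5331$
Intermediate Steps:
$V{\left(Y,n \right)} = -9$ ($V{\left(Y,n \right)} = -9 + 0 = -9$)
$j{\left(v \right)} = - 16 v$ ($j{\left(v \right)} = - 8 \cdot 2 v = - 16 v$)
$y{\left(N \right)} = - \frac{61}{3}$ ($y{\left(N \right)} = \frac{-52 - 9}{3} = \frac{1}{3} \left(-61\right) = - \frac{61}{3}$)
$\frac{\left(k{\left(-6 \right)} + j{\left(5 \right)} \left(-45\right)\right) + y{\left(43 \right)}}{- \frac{12009}{-20883} - 2331} = \frac{\left(-7 + \left(-16\right) 5 \left(-45\right)\right) - \frac{61}{3}}{- \frac{12009}{-20883} - 2331} = \frac{\left(-7 - -3600\right) - \frac{61}{3}}{\left(-12009\right) \left(- \frac{1}{20883}\right) - 2331} = \frac{\left(-7 + 3600\right) - \frac{61}{3}}{\frac{4003}{6961} - 2331} = \frac{3593 - \frac{61}{3}}{- \frac{16222088}{6961}} = \frac{10718}{3} \left(- \frac{6961}{16222088}\right) = - \frac{37303999}{24333132}$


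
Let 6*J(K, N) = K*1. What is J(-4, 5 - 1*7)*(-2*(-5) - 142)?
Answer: 88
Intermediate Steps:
J(K, N) = K/6 (J(K, N) = (K*1)/6 = K/6)
J(-4, 5 - 1*7)*(-2*(-5) - 142) = ((⅙)*(-4))*(-2*(-5) - 142) = -2*(10 - 142)/3 = -⅔*(-132) = 88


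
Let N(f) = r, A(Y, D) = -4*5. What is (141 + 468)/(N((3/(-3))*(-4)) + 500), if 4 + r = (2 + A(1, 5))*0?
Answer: 609/496 ≈ 1.2278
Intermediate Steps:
A(Y, D) = -20
r = -4 (r = -4 + (2 - 20)*0 = -4 - 18*0 = -4 + 0 = -4)
N(f) = -4
(141 + 468)/(N((3/(-3))*(-4)) + 500) = (141 + 468)/(-4 + 500) = 609/496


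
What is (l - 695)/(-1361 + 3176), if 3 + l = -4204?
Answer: -1634/605 ≈ -2.7008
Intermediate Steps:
l = -4207 (l = -3 - 4204 = -4207)
(l - 695)/(-1361 + 3176) = (-4207 - 695)/(-1361 + 3176) = -4902/1815 = -4902*1/1815 = -1634/605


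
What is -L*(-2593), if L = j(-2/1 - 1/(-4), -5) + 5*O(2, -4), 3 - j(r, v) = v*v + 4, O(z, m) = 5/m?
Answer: -334497/4 ≈ -83624.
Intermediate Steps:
j(r, v) = -1 - v² (j(r, v) = 3 - (v*v + 4) = 3 - (v² + 4) = 3 - (4 + v²) = 3 + (-4 - v²) = -1 - v²)
L = -129/4 (L = (-1 - 1*(-5)²) + 5*(5/(-4)) = (-1 - 1*25) + 5*(5*(-¼)) = (-1 - 25) + 5*(-5/4) = -26 - 25/4 = -129/4 ≈ -32.250)
-L*(-2593) = -(-129)*(-2593)/4 = -1*334497/4 = -334497/4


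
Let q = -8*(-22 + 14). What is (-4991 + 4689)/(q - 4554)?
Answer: 151/2245 ≈ 0.067261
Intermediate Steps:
q = 64 (q = -8*(-8) = 64)
(-4991 + 4689)/(q - 4554) = (-4991 + 4689)/(64 - 4554) = -302/(-4490) = -302*(-1/4490) = 151/2245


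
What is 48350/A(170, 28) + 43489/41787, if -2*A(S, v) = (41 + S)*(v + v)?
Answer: -881734219/123438798 ≈ -7.1431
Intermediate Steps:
A(S, v) = -v*(41 + S) (A(S, v) = -(41 + S)*(v + v)/2 = -(41 + S)*2*v/2 = -v*(41 + S))
48350/A(170, 28) + 43489/41787 = 48350/((-1*28*(41 + 170))) + 43489/41787 = 48350/((-1*28*211)) + 43489*(1/41787) = 48350/(-5908) + 43489/41787 = 48350*(-1/5908) + 43489/41787 = -24175/2954 + 43489/41787 = -881734219/123438798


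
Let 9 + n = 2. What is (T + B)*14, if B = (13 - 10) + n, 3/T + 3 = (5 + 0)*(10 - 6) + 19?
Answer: -329/6 ≈ -54.833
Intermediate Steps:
n = -7 (n = -9 + 2 = -7)
T = 1/12 (T = 3/(-3 + ((5 + 0)*(10 - 6) + 19)) = 3/(-3 + (5*4 + 19)) = 3/(-3 + (20 + 19)) = 3/(-3 + 39) = 3/36 = 3*(1/36) = 1/12 ≈ 0.083333)
B = -4 (B = (13 - 10) - 7 = 3 - 7 = -4)
(T + B)*14 = (1/12 - 4)*14 = -47/12*14 = -329/6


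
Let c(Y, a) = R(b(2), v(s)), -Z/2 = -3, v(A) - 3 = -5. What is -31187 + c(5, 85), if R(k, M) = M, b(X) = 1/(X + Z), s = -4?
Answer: -31189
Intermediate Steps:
v(A) = -2 (v(A) = 3 - 5 = -2)
Z = 6 (Z = -2*(-3) = 6)
b(X) = 1/(6 + X) (b(X) = 1/(X + 6) = 1/(6 + X))
c(Y, a) = -2
-31187 + c(5, 85) = -31187 - 2 = -31189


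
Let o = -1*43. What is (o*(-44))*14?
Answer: 26488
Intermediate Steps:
o = -43
(o*(-44))*14 = -43*(-44)*14 = 1892*14 = 26488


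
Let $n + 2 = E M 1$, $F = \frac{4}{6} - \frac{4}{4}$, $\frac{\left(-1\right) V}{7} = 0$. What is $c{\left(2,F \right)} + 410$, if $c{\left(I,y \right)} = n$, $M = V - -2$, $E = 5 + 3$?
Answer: $424$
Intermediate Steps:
$V = 0$ ($V = \left(-7\right) 0 = 0$)
$F = - \frac{1}{3}$ ($F = 4 \cdot \frac{1}{6} - 1 = \frac{2}{3} - 1 = - \frac{1}{3} \approx -0.33333$)
$E = 8$
$M = 2$ ($M = 0 - -2 = 0 + 2 = 2$)
$n = 14$ ($n = -2 + 8 \cdot 2 \cdot 1 = -2 + 16 \cdot 1 = -2 + 16 = 14$)
$c{\left(I,y \right)} = 14$
$c{\left(2,F \right)} + 410 = 14 + 410 = 424$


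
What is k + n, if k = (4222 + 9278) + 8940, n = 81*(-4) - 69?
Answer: 22047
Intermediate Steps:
n = -393 (n = -324 - 69 = -393)
k = 22440 (k = 13500 + 8940 = 22440)
k + n = 22440 - 393 = 22047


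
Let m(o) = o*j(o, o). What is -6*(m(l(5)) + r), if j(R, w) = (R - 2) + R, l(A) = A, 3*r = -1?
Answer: -238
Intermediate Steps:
r = -⅓ (r = (⅓)*(-1) = -⅓ ≈ -0.33333)
j(R, w) = -2 + 2*R (j(R, w) = (-2 + R) + R = -2 + 2*R)
m(o) = o*(-2 + 2*o)
-6*(m(l(5)) + r) = -6*(2*5*(-1 + 5) - ⅓) = -6*(2*5*4 - ⅓) = -6*(40 - ⅓) = -6*119/3 = -238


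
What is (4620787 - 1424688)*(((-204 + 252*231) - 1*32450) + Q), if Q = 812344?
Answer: 2678017744298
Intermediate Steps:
(4620787 - 1424688)*(((-204 + 252*231) - 1*32450) + Q) = (4620787 - 1424688)*(((-204 + 252*231) - 1*32450) + 812344) = 3196099*(((-204 + 58212) - 32450) + 812344) = 3196099*((58008 - 32450) + 812344) = 3196099*(25558 + 812344) = 3196099*837902 = 2678017744298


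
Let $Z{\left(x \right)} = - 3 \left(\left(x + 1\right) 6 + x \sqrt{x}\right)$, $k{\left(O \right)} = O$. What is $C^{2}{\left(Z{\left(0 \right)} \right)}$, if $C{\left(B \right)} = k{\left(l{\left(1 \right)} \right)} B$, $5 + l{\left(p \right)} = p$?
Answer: $5184$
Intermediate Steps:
$l{\left(p \right)} = -5 + p$
$Z{\left(x \right)} = -18 - 18 x - 3 x^{\frac{3}{2}}$ ($Z{\left(x \right)} = - 3 \left(\left(1 + x\right) 6 + x^{\frac{3}{2}}\right) = - 3 \left(\left(6 + 6 x\right) + x^{\frac{3}{2}}\right) = - 3 \left(6 + x^{\frac{3}{2}} + 6 x\right) = -18 - 18 x - 3 x^{\frac{3}{2}}$)
$C{\left(B \right)} = - 4 B$ ($C{\left(B \right)} = \left(-5 + 1\right) B = - 4 B$)
$C^{2}{\left(Z{\left(0 \right)} \right)} = \left(- 4 \left(-18 - 0 - 3 \cdot 0^{\frac{3}{2}}\right)\right)^{2} = \left(- 4 \left(-18 + 0 - 0\right)\right)^{2} = \left(- 4 \left(-18 + 0 + 0\right)\right)^{2} = \left(\left(-4\right) \left(-18\right)\right)^{2} = 72^{2} = 5184$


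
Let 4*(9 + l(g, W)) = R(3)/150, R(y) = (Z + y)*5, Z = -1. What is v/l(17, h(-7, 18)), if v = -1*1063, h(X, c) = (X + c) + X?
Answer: 63780/539 ≈ 118.33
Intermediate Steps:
R(y) = -5 + 5*y (R(y) = (-1 + y)*5 = -5 + 5*y)
h(X, c) = c + 2*X
l(g, W) = -539/60 (l(g, W) = -9 + ((-5 + 5*3)/150)/4 = -9 + ((-5 + 15)*(1/150))/4 = -9 + (10*(1/150))/4 = -9 + (¼)*(1/15) = -9 + 1/60 = -539/60)
v = -1063
v/l(17, h(-7, 18)) = -1063/(-539/60) = -1063*(-60/539) = 63780/539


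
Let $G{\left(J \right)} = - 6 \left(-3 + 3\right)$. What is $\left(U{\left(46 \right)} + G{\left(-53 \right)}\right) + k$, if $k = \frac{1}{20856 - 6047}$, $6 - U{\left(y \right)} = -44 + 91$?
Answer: $- \frac{607168}{14809} \approx -41.0$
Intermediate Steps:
$U{\left(y \right)} = -41$ ($U{\left(y \right)} = 6 - \left(-44 + 91\right) = 6 - 47 = -41$)
$k = \frac{1}{14809} \approx 6.7526 \cdot 10^{-5}$
$G{\left(J \right)} = 0$ ($G{\left(J \right)} = \left(-6\right) 0 = 0$)
$\left(U{\left(46 \right)} + G{\left(-53 \right)}\right) + k = \left(-41 + 0\right) + \frac{1}{14809} = -41 + \frac{1}{14809} = - \frac{607168}{14809}$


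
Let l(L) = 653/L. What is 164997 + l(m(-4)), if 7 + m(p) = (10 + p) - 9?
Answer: 1649317/10 ≈ 1.6493e+5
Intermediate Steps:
m(p) = -6 + p (m(p) = -7 + ((10 + p) - 9) = -7 + (1 + p) = -6 + p)
164997 + l(m(-4)) = 164997 + 653/(-6 - 4) = 164997 + 653/(-10) = 164997 + 653*(-1/10) = 164997 - 653/10 = 1649317/10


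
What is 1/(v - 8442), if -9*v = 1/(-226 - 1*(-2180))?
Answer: -17586/148461013 ≈ -0.00011846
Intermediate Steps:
v = -1/17586 (v = -1/(9*(-226 - 1*(-2180))) = -1/(9*(-226 + 2180)) = -⅑/1954 = -⅑*1/1954 = -1/17586 ≈ -5.6863e-5)
1/(v - 8442) = 1/(-1/17586 - 8442) = 1/(-148461013/17586) = -17586/148461013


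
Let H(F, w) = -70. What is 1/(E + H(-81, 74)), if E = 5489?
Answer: 1/5419 ≈ 0.00018454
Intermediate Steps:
1/(E + H(-81, 74)) = 1/(5489 - 70) = 1/5419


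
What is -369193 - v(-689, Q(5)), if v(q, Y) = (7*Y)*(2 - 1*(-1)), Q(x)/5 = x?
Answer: -369718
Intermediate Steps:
Q(x) = 5*x
v(q, Y) = 21*Y (v(q, Y) = (7*Y)*(2 + 1) = (7*Y)*3 = 21*Y)
-369193 - v(-689, Q(5)) = -369193 - 21*5*5 = -369193 - 21*25 = -369193 - 1*525 = -369193 - 525 = -369718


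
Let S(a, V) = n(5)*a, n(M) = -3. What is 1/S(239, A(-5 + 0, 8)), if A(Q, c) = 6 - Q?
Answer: -1/717 ≈ -0.0013947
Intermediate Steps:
S(a, V) = -3*a
1/S(239, A(-5 + 0, 8)) = 1/(-3*239) = 1/(-717) = -1/717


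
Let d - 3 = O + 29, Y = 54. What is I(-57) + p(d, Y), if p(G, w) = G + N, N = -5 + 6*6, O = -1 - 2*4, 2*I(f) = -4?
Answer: 52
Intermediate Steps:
I(f) = -2 (I(f) = (1/2)*(-4) = -2)
O = -9 (O = -1 - 8 = -9)
N = 31 (N = -5 + 36 = 31)
d = 23 (d = 3 + (-9 + 29) = 3 + 20 = 23)
p(G, w) = 31 + G (p(G, w) = G + 31 = 31 + G)
I(-57) + p(d, Y) = -2 + (31 + 23) = -2 + 54 = 52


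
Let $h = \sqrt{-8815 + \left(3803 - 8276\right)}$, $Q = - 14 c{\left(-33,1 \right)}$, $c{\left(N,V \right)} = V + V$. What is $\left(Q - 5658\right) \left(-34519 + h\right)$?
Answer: $196275034 - 11372 i \sqrt{3322} \approx 1.9627 \cdot 10^{8} - 6.5545 \cdot 10^{5} i$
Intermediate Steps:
$c{\left(N,V \right)} = 2 V$
$Q = -28$ ($Q = - 14 \cdot 2 \cdot 1 = \left(-14\right) 2 = -28$)
$h = 2 i \sqrt{3322}$ ($h = \sqrt{-8815 - 4473} = \sqrt{-13288} = 2 i \sqrt{3322} \approx 115.27 i$)
$\left(Q - 5658\right) \left(-34519 + h\right) = \left(-28 - 5658\right) \left(-34519 + 2 i \sqrt{3322}\right) = - 5686 \left(-34519 + 2 i \sqrt{3322}\right) = 196275034 - 11372 i \sqrt{3322}$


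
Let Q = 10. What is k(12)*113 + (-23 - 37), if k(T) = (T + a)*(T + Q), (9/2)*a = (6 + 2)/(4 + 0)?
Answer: 277892/9 ≈ 30877.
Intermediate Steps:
a = 4/9 (a = 2*((6 + 2)/(4 + 0))/9 = 2*(8/4)/9 = 2*(8*(¼))/9 = (2/9)*2 = 4/9 ≈ 0.44444)
k(T) = (10 + T)*(4/9 + T) (k(T) = (T + 4/9)*(T + 10) = (4/9 + T)*(10 + T) = (10 + T)*(4/9 + T))
k(12)*113 + (-23 - 37) = (40/9 + 12² + (94/9)*12)*113 + (-23 - 37) = (40/9 + 144 + 376/3)*113 - 60 = (2464/9)*113 - 60 = 278432/9 - 60 = 277892/9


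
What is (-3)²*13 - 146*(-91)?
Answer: 13403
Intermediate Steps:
(-3)²*13 - 146*(-91) = 9*13 + 13286 = 117 + 13286 = 13403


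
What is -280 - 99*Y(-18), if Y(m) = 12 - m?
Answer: -3250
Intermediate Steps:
-280 - 99*Y(-18) = -280 - 99*(12 - 1*(-18)) = -280 - 99*(12 + 18) = -280 - 99*30 = -280 - 2970 = -3250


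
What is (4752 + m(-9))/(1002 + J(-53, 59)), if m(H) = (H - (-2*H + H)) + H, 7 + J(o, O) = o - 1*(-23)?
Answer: 945/193 ≈ 4.8964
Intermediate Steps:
J(o, O) = 16 + o (J(o, O) = -7 + (o - 1*(-23)) = -7 + (o + 23) = -7 + (23 + o) = 16 + o)
m(H) = 3*H (m(H) = (H - (-1)*H) + H = (H + H) + H = 2*H + H = 3*H)
(4752 + m(-9))/(1002 + J(-53, 59)) = (4752 + 3*(-9))/(1002 + (16 - 53)) = (4752 - 27)/(1002 - 37) = 4725/965 = 4725*(1/965) = 945/193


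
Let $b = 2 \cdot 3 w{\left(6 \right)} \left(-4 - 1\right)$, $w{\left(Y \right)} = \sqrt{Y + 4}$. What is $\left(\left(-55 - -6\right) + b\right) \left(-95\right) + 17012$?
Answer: $21667 + 2850 \sqrt{10} \approx 30680.0$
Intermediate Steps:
$w{\left(Y \right)} = \sqrt{4 + Y}$
$b = - 30 \sqrt{10}$ ($b = 2 \cdot 3 \sqrt{4 + 6} \left(-4 - 1\right) = 6 \sqrt{10} \left(-5\right) = 6 \left(- 5 \sqrt{10}\right) = - 30 \sqrt{10} \approx -94.868$)
$\left(\left(-55 - -6\right) + b\right) \left(-95\right) + 17012 = \left(\left(-55 - -6\right) - 30 \sqrt{10}\right) \left(-95\right) + 17012 = \left(\left(-55 + 6\right) - 30 \sqrt{10}\right) \left(-95\right) + 17012 = \left(-49 - 30 \sqrt{10}\right) \left(-95\right) + 17012 = \left(4655 + 2850 \sqrt{10}\right) + 17012 = 21667 + 2850 \sqrt{10}$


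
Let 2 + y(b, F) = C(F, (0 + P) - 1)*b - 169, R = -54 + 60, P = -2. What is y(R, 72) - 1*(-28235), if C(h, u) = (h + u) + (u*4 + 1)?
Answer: 28412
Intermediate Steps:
R = 6
C(h, u) = 1 + h + 5*u (C(h, u) = (h + u) + (4*u + 1) = (h + u) + (1 + 4*u) = 1 + h + 5*u)
y(b, F) = -171 + b*(-14 + F) (y(b, F) = -2 + ((1 + F + 5*((0 - 2) - 1))*b - 169) = -2 + ((1 + F + 5*(-2 - 1))*b - 169) = -2 + ((1 + F + 5*(-3))*b - 169) = -2 + ((1 + F - 15)*b - 169) = -2 + ((-14 + F)*b - 169) = -2 + (b*(-14 + F) - 169) = -2 + (-169 + b*(-14 + F)) = -171 + b*(-14 + F))
y(R, 72) - 1*(-28235) = (-171 + 6*(-14 + 72)) - 1*(-28235) = (-171 + 6*58) + 28235 = (-171 + 348) + 28235 = 177 + 28235 = 28412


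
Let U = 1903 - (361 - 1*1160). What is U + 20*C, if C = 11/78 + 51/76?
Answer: 2014217/741 ≈ 2718.2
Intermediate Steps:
C = 2407/2964 (C = 11*(1/78) + 51*(1/76) = 11/78 + 51/76 = 2407/2964 ≈ 0.81208)
U = 2702 (U = 1903 - (361 - 1160) = 1903 - 1*(-799) = 1903 + 799 = 2702)
U + 20*C = 2702 + 20*(2407/2964) = 2702 + 12035/741 = 2014217/741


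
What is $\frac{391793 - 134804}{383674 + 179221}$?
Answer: $\frac{256989}{562895} \approx 0.45655$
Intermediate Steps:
$\frac{391793 - 134804}{383674 + 179221} = \frac{256989}{562895}$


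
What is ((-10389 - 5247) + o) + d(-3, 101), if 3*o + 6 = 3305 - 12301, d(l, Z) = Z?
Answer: -55607/3 ≈ -18536.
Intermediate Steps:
o = -9002/3 (o = -2 + (3305 - 12301)/3 = -2 + (⅓)*(-8996) = -2 - 8996/3 = -9002/3 ≈ -3000.7)
((-10389 - 5247) + o) + d(-3, 101) = ((-10389 - 5247) - 9002/3) + 101 = (-15636 - 9002/3) + 101 = -55910/3 + 101 = -55607/3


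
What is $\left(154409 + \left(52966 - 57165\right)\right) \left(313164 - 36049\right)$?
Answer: $41625444150$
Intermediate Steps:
$\left(154409 + \left(52966 - 57165\right)\right) \left(313164 - 36049\right) = \left(154409 + \left(52966 - 57165\right)\right) 277115 = \left(154409 - 4199\right) 277115 = 150210 \cdot 277115 = 41625444150$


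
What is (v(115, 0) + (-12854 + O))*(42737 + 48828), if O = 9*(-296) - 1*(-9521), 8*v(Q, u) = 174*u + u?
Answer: -549115305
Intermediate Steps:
v(Q, u) = 175*u/8 (v(Q, u) = (174*u + u)/8 = (175*u)/8 = 175*u/8)
O = 6857 (O = -2664 + 9521 = 6857)
(v(115, 0) + (-12854 + O))*(42737 + 48828) = ((175/8)*0 + (-12854 + 6857))*(42737 + 48828) = (0 - 5997)*91565 = -5997*91565 = -549115305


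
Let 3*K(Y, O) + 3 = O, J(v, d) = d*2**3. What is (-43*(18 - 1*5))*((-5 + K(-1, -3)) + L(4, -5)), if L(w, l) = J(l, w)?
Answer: -13975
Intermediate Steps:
J(v, d) = 8*d (J(v, d) = d*8 = 8*d)
K(Y, O) = -1 + O/3
L(w, l) = 8*w
(-43*(18 - 1*5))*((-5 + K(-1, -3)) + L(4, -5)) = (-43*(18 - 1*5))*((-5 + (-1 + (1/3)*(-3))) + 8*4) = (-43*(18 - 5))*((-5 + (-1 - 1)) + 32) = (-43*13)*((-5 - 2) + 32) = -559*(-7 + 32) = -559*25 = -13975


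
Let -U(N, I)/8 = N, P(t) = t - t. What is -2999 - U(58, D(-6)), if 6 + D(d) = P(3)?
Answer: -2535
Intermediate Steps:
P(t) = 0
D(d) = -6 (D(d) = -6 + 0 = -6)
U(N, I) = -8*N
-2999 - U(58, D(-6)) = -2999 - (-8)*58 = -2999 - 1*(-464) = -2999 + 464 = -2535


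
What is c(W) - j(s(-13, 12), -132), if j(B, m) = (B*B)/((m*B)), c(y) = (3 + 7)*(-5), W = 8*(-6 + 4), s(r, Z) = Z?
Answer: -549/11 ≈ -49.909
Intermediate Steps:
W = -16 (W = 8*(-2) = -16)
c(y) = -50 (c(y) = 10*(-5) = -50)
j(B, m) = B/m (j(B, m) = B²/((B*m)) = B²*(1/(B*m)) = B/m)
c(W) - j(s(-13, 12), -132) = -50 - 12/(-132) = -50 - 12*(-1)/132 = -50 - 1*(-1/11) = -50 + 1/11 = -549/11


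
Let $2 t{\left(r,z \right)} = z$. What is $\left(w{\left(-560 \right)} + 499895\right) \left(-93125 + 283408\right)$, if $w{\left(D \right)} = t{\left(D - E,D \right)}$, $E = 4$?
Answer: $95068241045$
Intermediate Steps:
$t{\left(r,z \right)} = \frac{z}{2}$
$w{\left(D \right)} = \frac{D}{2}$
$\left(w{\left(-560 \right)} + 499895\right) \left(-93125 + 283408\right) = \left(\frac{1}{2} \left(-560\right) + 499895\right) \left(-93125 + 283408\right) = \left(-280 + 499895\right) 190283 = 499615 \cdot 190283 = 95068241045$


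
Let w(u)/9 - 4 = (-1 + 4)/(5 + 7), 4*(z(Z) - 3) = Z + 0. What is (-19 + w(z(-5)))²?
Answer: 5929/16 ≈ 370.56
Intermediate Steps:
z(Z) = 3 + Z/4 (z(Z) = 3 + (Z + 0)/4 = 3 + Z/4)
w(u) = 153/4 (w(u) = 36 + 9*((-1 + 4)/(5 + 7)) = 36 + 9*(3/12) = 36 + 9*(3*(1/12)) = 36 + 9*(¼) = 36 + 9/4 = 153/4)
(-19 + w(z(-5)))² = (-19 + 153/4)² = (77/4)² = 5929/16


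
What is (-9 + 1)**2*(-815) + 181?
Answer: -51979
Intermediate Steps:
(-9 + 1)**2*(-815) + 181 = (-8)**2*(-815) + 181 = 64*(-815) + 181 = -52160 + 181 = -51979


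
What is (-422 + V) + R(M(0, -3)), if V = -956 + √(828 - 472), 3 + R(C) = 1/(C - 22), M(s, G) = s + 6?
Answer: -22097/16 + 2*√89 ≈ -1362.2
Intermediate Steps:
M(s, G) = 6 + s
R(C) = -3 + 1/(-22 + C) (R(C) = -3 + 1/(C - 22) = -3 + 1/(-22 + C))
V = -956 + 2*√89 (V = -956 + √356 = -956 + 2*√89 ≈ -937.13)
(-422 + V) + R(M(0, -3)) = (-422 + (-956 + 2*√89)) + (67 - 3*(6 + 0))/(-22 + (6 + 0)) = (-1378 + 2*√89) + (67 - 3*6)/(-22 + 6) = (-1378 + 2*√89) + (67 - 18)/(-16) = (-1378 + 2*√89) - 1/16*49 = (-1378 + 2*√89) - 49/16 = -22097/16 + 2*√89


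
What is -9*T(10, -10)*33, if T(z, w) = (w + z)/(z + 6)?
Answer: 0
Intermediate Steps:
T(z, w) = (w + z)/(6 + z)
-9*T(10, -10)*33 = -9*(-10 + 10)/(6 + 10)*33 = -9*0/16*33 = -9*0*33 = 0*33 = 0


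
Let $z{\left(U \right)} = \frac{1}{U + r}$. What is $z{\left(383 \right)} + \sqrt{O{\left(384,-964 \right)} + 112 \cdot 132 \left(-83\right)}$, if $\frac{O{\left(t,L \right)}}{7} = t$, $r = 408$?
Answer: $\frac{1}{791} + 8 i \sqrt{19131} \approx 0.0012642 + 1106.5 i$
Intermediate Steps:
$O{\left(t,L \right)} = 7 t$
$z{\left(U \right)} = \frac{1}{408 + U}$ ($z{\left(U \right)} = \frac{1}{U + 408} = \frac{1}{408 + U}$)
$z{\left(383 \right)} + \sqrt{O{\left(384,-964 \right)} + 112 \cdot 132 \left(-83\right)} = \frac{1}{408 + 383} + \sqrt{7 \cdot 384 + 112 \cdot 132 \left(-83\right)} = \frac{1}{791} + \sqrt{2688 + 14784 \left(-83\right)} = \frac{1}{791} + \sqrt{2688 - 1227072} = \frac{1}{791} + \sqrt{-1224384} = \frac{1}{791} + 8 i \sqrt{19131}$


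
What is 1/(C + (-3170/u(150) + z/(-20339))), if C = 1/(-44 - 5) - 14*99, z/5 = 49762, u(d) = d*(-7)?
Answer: -14949165/20857590884 ≈ -0.00071673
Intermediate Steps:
u(d) = -7*d
z = 248810 (z = 5*49762 = 248810)
C = -67915/49 (C = 1/(-49) - 1386 = -1/49 - 1386 = -67915/49 ≈ -1386.0)
1/(C + (-3170/u(150) + z/(-20339))) = 1/(-67915/49 + (-3170/((-7*150)) + 248810/(-20339))) = 1/(-67915/49 + (-3170/(-1050) + 248810*(-1/20339))) = 1/(-67915/49 + (-3170*(-1/1050) - 248810/20339)) = 1/(-67915/49 + (317/105 - 248810/20339)) = 1/(-67915/49 - 19677587/2135595) = 1/(-20857590884/14949165) = -14949165/20857590884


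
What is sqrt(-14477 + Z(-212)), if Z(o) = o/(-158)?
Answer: I*sqrt(90342583)/79 ≈ 120.31*I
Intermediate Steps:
Z(o) = -o/158 (Z(o) = o*(-1/158) = -o/158)
sqrt(-14477 + Z(-212)) = sqrt(-14477 - 1/158*(-212)) = sqrt(-14477 + 106/79) = sqrt(-1143577/79) = I*sqrt(90342583)/79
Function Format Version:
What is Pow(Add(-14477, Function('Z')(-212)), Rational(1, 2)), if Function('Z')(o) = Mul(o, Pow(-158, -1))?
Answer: Mul(Rational(1, 79), I, Pow(90342583, Rational(1, 2))) ≈ Mul(120.31, I)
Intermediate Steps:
Function('Z')(o) = Mul(Rational(-1, 158), o) (Function('Z')(o) = Mul(o, Rational(-1, 158)) = Mul(Rational(-1, 158), o))
Pow(Add(-14477, Function('Z')(-212)), Rational(1, 2)) = Pow(Add(-14477, Mul(Rational(-1, 158), -212)), Rational(1, 2)) = Pow(Add(-14477, Rational(106, 79)), Rational(1, 2)) = Pow(Rational(-1143577, 79), Rational(1, 2)) = Mul(Rational(1, 79), I, Pow(90342583, Rational(1, 2)))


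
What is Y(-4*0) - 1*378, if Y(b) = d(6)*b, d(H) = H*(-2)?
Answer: -378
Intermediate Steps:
d(H) = -2*H
Y(b) = -12*b (Y(b) = (-2*6)*b = -12*b)
Y(-4*0) - 1*378 = -(-48)*0 - 1*378 = -12*0 - 378 = 0 - 378 = -378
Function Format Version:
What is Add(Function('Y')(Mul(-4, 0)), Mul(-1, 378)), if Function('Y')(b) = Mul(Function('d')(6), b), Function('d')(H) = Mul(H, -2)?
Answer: -378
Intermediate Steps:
Function('d')(H) = Mul(-2, H)
Function('Y')(b) = Mul(-12, b) (Function('Y')(b) = Mul(Mul(-2, 6), b) = Mul(-12, b))
Add(Function('Y')(Mul(-4, 0)), Mul(-1, 378)) = Add(Mul(-12, Mul(-4, 0)), Mul(-1, 378)) = Add(Mul(-12, 0), -378) = Add(0, -378) = -378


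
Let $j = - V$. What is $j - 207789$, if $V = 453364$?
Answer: $-661153$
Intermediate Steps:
$j = -453364$ ($j = \left(-1\right) 453364 = -453364$)
$j - 207789 = -453364 - 207789 = -661153$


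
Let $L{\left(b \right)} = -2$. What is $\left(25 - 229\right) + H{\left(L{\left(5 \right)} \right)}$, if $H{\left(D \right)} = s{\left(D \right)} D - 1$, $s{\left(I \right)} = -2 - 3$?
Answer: $-195$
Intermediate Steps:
$s{\left(I \right)} = -5$ ($s{\left(I \right)} = -2 - 3 = -5$)
$H{\left(D \right)} = -1 - 5 D$ ($H{\left(D \right)} = - 5 D - 1 = -1 - 5 D$)
$\left(25 - 229\right) + H{\left(L{\left(5 \right)} \right)} = \left(25 - 229\right) - -9 = -204 + \left(-1 + 10\right) = -204 + 9 = -195$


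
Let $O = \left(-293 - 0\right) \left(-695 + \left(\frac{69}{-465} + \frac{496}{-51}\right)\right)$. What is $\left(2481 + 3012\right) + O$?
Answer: $\frac{1676026369}{7905} \approx 2.1202 \cdot 10^{5}$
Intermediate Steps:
$O = \frac{1632604204}{7905}$ ($O = \left(-293 + 0\right) \left(-695 + \left(69 \left(- \frac{1}{465}\right) + 496 \left(- \frac{1}{51}\right)\right)\right) = - 293 \left(-695 - \frac{78053}{7905}\right) = \left(-293\right) \left(- \frac{5572028}{7905}\right) = \frac{1632604204}{7905} \approx 2.0653 \cdot 10^{5}$)
$\left(2481 + 3012\right) + O = \left(2481 + 3012\right) + \frac{1632604204}{7905} = 5493 + \frac{1632604204}{7905} = \frac{1676026369}{7905}$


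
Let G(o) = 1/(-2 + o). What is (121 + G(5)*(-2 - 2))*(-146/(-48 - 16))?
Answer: 26207/96 ≈ 272.99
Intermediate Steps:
(121 + G(5)*(-2 - 2))*(-146/(-48 - 16)) = (121 + (-2 - 2)/(-2 + 5))*(-146/(-48 - 16)) = (121 - 4/3)*(-146/(-64)) = (121 + (1/3)*(-4))*(-146*(-1/64)) = (121 - 4/3)*(73/32) = (359/3)*(73/32) = 26207/96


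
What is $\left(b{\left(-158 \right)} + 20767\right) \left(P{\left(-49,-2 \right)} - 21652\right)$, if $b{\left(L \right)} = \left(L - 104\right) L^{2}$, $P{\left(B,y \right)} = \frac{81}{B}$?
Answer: $\frac{6917697935229}{49} \approx 1.4118 \cdot 10^{11}$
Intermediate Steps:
$b{\left(L \right)} = L^{2} \left(-104 + L\right)$ ($b{\left(L \right)} = \left(L - 104\right) L^{2} = \left(-104 + L\right) L^{2} = L^{2} \left(-104 + L\right)$)
$\left(b{\left(-158 \right)} + 20767\right) \left(P{\left(-49,-2 \right)} - 21652\right) = \left(\left(-158\right)^{2} \left(-104 - 158\right) + 20767\right) \left(\frac{81}{-49} - 21652\right) = \left(24964 \left(-262\right) + 20767\right) \left(81 \left(- \frac{1}{49}\right) - 21652\right) = \left(-6540568 + 20767\right) \left(- \frac{81}{49} - 21652\right) = \left(-6519801\right) \left(- \frac{1061029}{49}\right) = \frac{6917697935229}{49}$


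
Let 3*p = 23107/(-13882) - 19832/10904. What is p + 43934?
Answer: 2493781612813/56763498 ≈ 43933.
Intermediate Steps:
p = -65908319/56763498 (p = (23107/(-13882) - 19832/10904)/3 = (23107*(-1/13882) - 19832*1/10904)/3 = (-23107/13882 - 2479/1363)/3 = (⅓)*(-65908319/18921166) = -65908319/56763498 ≈ -1.1611)
p + 43934 = -65908319/56763498 + 43934 = 2493781612813/56763498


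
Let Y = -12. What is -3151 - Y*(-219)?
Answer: -5779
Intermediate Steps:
-3151 - Y*(-219) = -3151 - (-12)*(-219) = -3151 - 1*2628 = -3151 - 2628 = -5779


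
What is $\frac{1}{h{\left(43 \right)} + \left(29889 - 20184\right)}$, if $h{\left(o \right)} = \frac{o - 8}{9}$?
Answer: $\frac{9}{87380} \approx 0.000103$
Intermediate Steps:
$h{\left(o \right)} = - \frac{8}{9} + \frac{o}{9}$ ($h{\left(o \right)} = \left(-8 + o\right) \frac{1}{9} = - \frac{8}{9} + \frac{o}{9}$)
$\frac{1}{h{\left(43 \right)} + \left(29889 - 20184\right)} = \frac{1}{\left(- \frac{8}{9} + \frac{1}{9} \cdot 43\right) + \left(29889 - 20184\right)} = \frac{1}{\left(- \frac{8}{9} + \frac{43}{9}\right) + 9705} = \frac{1}{\frac{35}{9} + 9705} = \frac{1}{\frac{87380}{9}} = \frac{9}{87380}$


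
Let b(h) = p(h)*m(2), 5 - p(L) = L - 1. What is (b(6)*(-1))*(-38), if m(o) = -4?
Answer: 0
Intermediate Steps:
p(L) = 6 - L (p(L) = 5 - (L - 1) = 5 - (-1 + L) = 5 + (1 - L) = 6 - L)
b(h) = -24 + 4*h (b(h) = (6 - h)*(-4) = -24 + 4*h)
(b(6)*(-1))*(-38) = ((-24 + 4*6)*(-1))*(-38) = ((-24 + 24)*(-1))*(-38) = (0*(-1))*(-38) = 0*(-38) = 0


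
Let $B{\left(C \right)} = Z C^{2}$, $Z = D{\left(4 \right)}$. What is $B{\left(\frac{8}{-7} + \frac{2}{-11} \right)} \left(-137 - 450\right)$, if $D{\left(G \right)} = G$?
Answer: $- \frac{24428592}{5929} \approx -4120.2$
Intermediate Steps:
$Z = 4$
$B{\left(C \right)} = 4 C^{2}$
$B{\left(\frac{8}{-7} + \frac{2}{-11} \right)} \left(-137 - 450\right) = 4 \left(\frac{8}{-7} + \frac{2}{-11}\right)^{2} \left(-137 - 450\right) = 4 \left(8 \left(- \frac{1}{7}\right) + 2 \left(- \frac{1}{11}\right)\right)^{2} \left(-587\right) = 4 \left(- \frac{8}{7} - \frac{2}{11}\right)^{2} \left(-587\right) = 4 \left(- \frac{102}{77}\right)^{2} \left(-587\right) = 4 \cdot \frac{10404}{5929} \left(-587\right) = \frac{41616}{5929} \left(-587\right) = - \frac{24428592}{5929}$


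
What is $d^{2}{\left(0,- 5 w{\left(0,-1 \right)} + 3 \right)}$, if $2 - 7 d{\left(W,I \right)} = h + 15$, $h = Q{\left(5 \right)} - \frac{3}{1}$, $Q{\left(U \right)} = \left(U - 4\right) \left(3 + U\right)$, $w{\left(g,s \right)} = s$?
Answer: $\frac{324}{49} \approx 6.6122$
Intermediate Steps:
$Q{\left(U \right)} = \left(-4 + U\right) \left(3 + U\right)$
$h = 5$ ($h = \left(-12 + 5^{2} - 5\right) - \frac{3}{1} = \left(-12 + 25 - 5\right) - 3 \cdot 1 = 8 - 3 = 5$)
$d{\left(W,I \right)} = - \frac{18}{7}$ ($d{\left(W,I \right)} = \frac{2}{7} - \frac{5 + 15}{7} = \frac{2}{7} - \frac{20}{7} = - \frac{18}{7}$)
$d^{2}{\left(0,- 5 w{\left(0,-1 \right)} + 3 \right)} = \left(- \frac{18}{7}\right)^{2} = \frac{324}{49}$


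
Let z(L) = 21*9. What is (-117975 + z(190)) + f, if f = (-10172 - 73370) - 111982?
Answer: -313310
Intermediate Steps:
f = -195524 (f = -83542 - 111982 = -195524)
z(L) = 189
(-117975 + z(190)) + f = (-117975 + 189) - 195524 = -117786 - 195524 = -313310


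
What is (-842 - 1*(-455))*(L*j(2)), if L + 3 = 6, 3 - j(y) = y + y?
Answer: 1161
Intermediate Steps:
j(y) = 3 - 2*y (j(y) = 3 - (y + y) = 3 - 2*y)
L = 3 (L = -3 + 6 = 3)
(-842 - 1*(-455))*(L*j(2)) = (-842 - 1*(-455))*(3*(3 - 2*2)) = (-842 + 455)*(3*(3 - 4)) = -1161*(-1) = -387*(-3) = 1161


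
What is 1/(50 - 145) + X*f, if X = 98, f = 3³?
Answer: 251369/95 ≈ 2646.0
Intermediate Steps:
f = 27
1/(50 - 145) + X*f = 1/(50 - 145) + 98*27 = 1/(-95) + 2646 = -1/95 + 2646 = 251369/95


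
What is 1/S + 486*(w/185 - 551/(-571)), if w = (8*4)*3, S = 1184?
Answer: 2437794407/3380320 ≈ 721.17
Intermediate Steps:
w = 96 (w = 32*3 = 96)
1/S + 486*(w/185 - 551/(-571)) = 1/1184 + 486*(96/185 - 551/(-571)) = 1/1184 + 486*(96*(1/185) - 551*(-1/571)) = 1/1184 + 486*(96/185 + 551/571) = 1/1184 + 486*(156751/105635) = 1/1184 + 76180986/105635 = 2437794407/3380320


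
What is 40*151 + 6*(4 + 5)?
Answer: 6094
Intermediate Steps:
40*151 + 6*(4 + 5) = 6040 + 6*9 = 6040 + 54 = 6094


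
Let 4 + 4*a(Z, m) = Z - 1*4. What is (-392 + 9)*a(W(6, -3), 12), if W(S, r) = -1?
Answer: 3447/4 ≈ 861.75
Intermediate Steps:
a(Z, m) = -2 + Z/4 (a(Z, m) = -1 + (Z - 1*4)/4 = -1 + (Z - 4)/4 = -1 + (-4 + Z)/4 = -1 + (-1 + Z/4) = -2 + Z/4)
(-392 + 9)*a(W(6, -3), 12) = (-392 + 9)*(-2 + (¼)*(-1)) = -383*(-2 - ¼) = -383*(-9/4) = 3447/4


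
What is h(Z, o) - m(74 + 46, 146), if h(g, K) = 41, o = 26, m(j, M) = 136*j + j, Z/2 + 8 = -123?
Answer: -16399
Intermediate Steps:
Z = -262 (Z = -16 + 2*(-123) = -16 - 246 = -262)
m(j, M) = 137*j
h(Z, o) - m(74 + 46, 146) = 41 - 137*(74 + 46) = 41 - 137*120 = 41 - 1*16440 = 41 - 16440 = -16399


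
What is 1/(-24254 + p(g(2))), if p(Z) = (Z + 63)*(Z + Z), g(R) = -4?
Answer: -1/24726 ≈ -4.0443e-5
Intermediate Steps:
p(Z) = 2*Z*(63 + Z) (p(Z) = (63 + Z)*(2*Z) = 2*Z*(63 + Z))
1/(-24254 + p(g(2))) = 1/(-24254 + 2*(-4)*(63 - 4)) = 1/(-24254 + 2*(-4)*59) = 1/(-24254 - 472) = 1/(-24726) = -1/24726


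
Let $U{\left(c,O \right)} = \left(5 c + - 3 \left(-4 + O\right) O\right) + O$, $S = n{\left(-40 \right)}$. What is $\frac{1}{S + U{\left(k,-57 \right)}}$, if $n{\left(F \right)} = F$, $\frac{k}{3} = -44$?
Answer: $- \frac{1}{11188} \approx -8.9381 \cdot 10^{-5}$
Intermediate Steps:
$k = -132$ ($k = 3 \left(-44\right) = -132$)
$S = -40$
$U{\left(c,O \right)} = O + 5 c + O \left(12 - 3 O\right)$ ($U{\left(c,O \right)} = \left(5 c + \left(12 - 3 O\right) O\right) + O = \left(5 c + O \left(12 - 3 O\right)\right) + O = O + 5 c + O \left(12 - 3 O\right)$)
$\frac{1}{S + U{\left(k,-57 \right)}} = \frac{1}{-40 + \left(- 3 \left(-57\right)^{2} + 5 \left(-132\right) + 13 \left(-57\right)\right)} = \frac{1}{-40 - 11148} = \frac{1}{-11188} = - \frac{1}{11188}$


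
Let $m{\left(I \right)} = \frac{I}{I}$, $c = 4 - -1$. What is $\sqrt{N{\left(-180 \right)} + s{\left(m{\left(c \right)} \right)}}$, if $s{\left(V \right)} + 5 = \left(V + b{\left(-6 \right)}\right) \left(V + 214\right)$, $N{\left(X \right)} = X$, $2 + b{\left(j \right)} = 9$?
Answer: $\sqrt{1535} \approx 39.179$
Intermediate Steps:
$b{\left(j \right)} = 7$ ($b{\left(j \right)} = -2 + 9 = 7$)
$c = 5$ ($c = 4 + 1 = 5$)
$m{\left(I \right)} = 1$
$s{\left(V \right)} = -5 + \left(7 + V\right) \left(214 + V\right)$ ($s{\left(V \right)} = -5 + \left(V + 7\right) \left(V + 214\right) = -5 + \left(7 + V\right) \left(214 + V\right)$)
$\sqrt{N{\left(-180 \right)} + s{\left(m{\left(c \right)} \right)}} = \sqrt{-180 + \left(1493 + 1^{2} + 221 \cdot 1\right)} = \sqrt{-180 + \left(1493 + 1 + 221\right)} = \sqrt{-180 + 1715} = \sqrt{1535}$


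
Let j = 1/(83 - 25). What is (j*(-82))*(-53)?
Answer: 2173/29 ≈ 74.931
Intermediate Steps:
j = 1/58 ≈ 0.017241
(j*(-82))*(-53) = ((1/58)*(-82))*(-53) = -41/29*(-53) = 2173/29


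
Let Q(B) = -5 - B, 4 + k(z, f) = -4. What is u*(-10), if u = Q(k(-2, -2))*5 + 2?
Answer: -170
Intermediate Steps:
k(z, f) = -8 (k(z, f) = -4 - 4 = -8)
u = 17 (u = (-5 - 1*(-8))*5 + 2 = (-5 + 8)*5 + 2 = 3*5 + 2 = 15 + 2 = 17)
u*(-10) = 17*(-10) = -170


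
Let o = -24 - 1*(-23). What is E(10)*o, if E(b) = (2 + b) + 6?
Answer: -18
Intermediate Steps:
o = -1 (o = -24 + 23 = -1)
E(b) = 8 + b
E(10)*o = (8 + 10)*(-1) = 18*(-1) = -18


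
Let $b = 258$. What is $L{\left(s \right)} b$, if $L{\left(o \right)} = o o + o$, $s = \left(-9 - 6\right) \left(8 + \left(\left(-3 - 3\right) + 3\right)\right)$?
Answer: $1431900$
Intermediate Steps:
$s = -75$ ($s = - 15 \left(8 + \left(-6 + 3\right)\right) = - 15 \left(8 - 3\right) = \left(-15\right) 5 = -75$)
$L{\left(o \right)} = o + o^{2}$ ($L{\left(o \right)} = o^{2} + o = o + o^{2}$)
$L{\left(s \right)} b = - 75 \left(1 - 75\right) 258 = \left(-75\right) \left(-74\right) 258 = 5550 \cdot 258 = 1431900$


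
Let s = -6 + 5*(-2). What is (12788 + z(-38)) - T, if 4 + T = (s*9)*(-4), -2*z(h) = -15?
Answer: 24447/2 ≈ 12224.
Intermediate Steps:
s = -16 (s = -6 - 10 = -16)
z(h) = 15/2 (z(h) = -½*(-15) = 15/2)
T = 572 (T = -4 - 16*9*(-4) = -4 - 144*(-4) = -4 + 576 = 572)
(12788 + z(-38)) - T = (12788 + 15/2) - 1*572 = 25591/2 - 572 = 24447/2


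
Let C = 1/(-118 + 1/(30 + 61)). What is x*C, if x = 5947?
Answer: -541177/10737 ≈ -50.403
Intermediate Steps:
C = -91/10737 (C = 1/(-118 + 1/91) = 1/(-10737/91) = -91/10737 ≈ -0.0084754)
x*C = 5947*(-91/10737) = -541177/10737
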